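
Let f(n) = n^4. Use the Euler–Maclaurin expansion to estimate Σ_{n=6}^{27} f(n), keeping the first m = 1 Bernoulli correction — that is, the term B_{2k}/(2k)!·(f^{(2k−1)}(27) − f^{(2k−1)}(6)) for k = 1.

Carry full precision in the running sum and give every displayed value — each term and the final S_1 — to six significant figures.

Integral: ∫_6^27 x^4 dx = 2.86823e+06.
½[f(6) + f(27)] = ½[1296.00 + 531441] = 266368.
Running total after boundary: 3.13459e+06.
Correction k=1: B_{2}/2! · (f^{(1)}(27) − f^{(1)}(6)) = 1/12 · (78732.0 − 864.000) = 6489.00.

S_1 ≈ 3.14108e+06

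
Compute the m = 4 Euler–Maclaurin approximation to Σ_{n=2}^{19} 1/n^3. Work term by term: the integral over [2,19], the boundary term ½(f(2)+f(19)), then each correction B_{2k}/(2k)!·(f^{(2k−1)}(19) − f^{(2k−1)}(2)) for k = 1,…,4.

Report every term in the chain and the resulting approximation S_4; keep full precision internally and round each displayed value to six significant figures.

Integral: ∫_2^19 1/x^3 dx = 0.123615.
Endpoint term: (f(2) + f(19))/2 = (0.125000 + 0.000145794)/2 = 0.0625729.
So far: 0.186188.
k=1: B_{2}/(2)! × [f^{(1)}(19) − f^{(1)}(2)] = 1/12 × (-2.30201e-05 − (-0.187500)) = 0.0156231.
Running total after k=1: 0.201811.
k=2: B_{4}/(4)! × [f^{(3)}(19) − f^{(3)}(2)] = −1/720 × (-1.27535e-06 − (-0.937500)) = -0.00130208.
Running total after k=2: 0.200509.
k=3: B_{6}/(6)! × [f^{(5)}(19) − f^{(5)}(2)] = 1/30240 × (-1.48379e-07 − (-9.84375)) = 0.000325521.
Running total after k=3: 0.200834.
k=4: B_{8}/(8)! × [f^{(7)}(19) − f^{(7)}(2)] = −1/1209600 × (-2.95935e-08 − (-177.188)) = -0.000146484.

S_4 ≈ 0.200688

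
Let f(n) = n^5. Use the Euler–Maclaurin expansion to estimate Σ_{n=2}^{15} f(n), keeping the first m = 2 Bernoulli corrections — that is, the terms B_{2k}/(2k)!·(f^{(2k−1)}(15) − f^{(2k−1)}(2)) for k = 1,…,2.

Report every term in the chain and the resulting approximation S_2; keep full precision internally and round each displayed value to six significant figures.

S_2 ≈ 2.29920e+06

∫_2^15 x^5 dx evaluates to 1.89843e+06.
Boundary: ½(f(2) + f(15)) = ½(32.0000 + 759375) = 379704.
So far: 2.27813e+06.
Order-1 term: 1/12 · (253125 − 80.0000) = 21087.1.
Partial sum through k=1: 2.29922e+06.
Order-2 term: −1/720 · (13500.0 − 240.000) = -18.4167.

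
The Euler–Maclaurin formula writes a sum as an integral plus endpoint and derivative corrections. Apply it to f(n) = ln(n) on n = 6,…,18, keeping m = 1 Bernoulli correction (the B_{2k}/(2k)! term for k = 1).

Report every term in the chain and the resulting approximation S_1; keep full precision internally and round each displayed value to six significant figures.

The integral term ∫_6^18 ln(x) dx = 29.2761.
Endpoint term: (f(6) + f(18))/2 = (1.79176 + 2.89037)/2 = 2.34107.
So far: 31.6172.
Correction k=1: B_{2}/2! · (f^{(1)}(18) − f^{(1)}(6)) = 1/12 · (0.0555556 − 0.166667) = -0.00925926.

S_1 ≈ 31.6079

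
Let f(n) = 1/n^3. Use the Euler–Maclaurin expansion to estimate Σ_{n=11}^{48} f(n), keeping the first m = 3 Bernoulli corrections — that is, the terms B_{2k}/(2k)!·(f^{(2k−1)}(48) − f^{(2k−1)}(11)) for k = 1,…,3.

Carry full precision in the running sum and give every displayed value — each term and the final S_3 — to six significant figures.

∫_11^48 1/x^3 dx evaluates to 0.00391522.
Endpoint term: (f(11) + f(48))/2 = (0.000751315 + 9.04225e-06)/2 = 0.000380179.
Integral + boundary = 0.00429540.
k=1: B_{2}/(2)! × [f^{(1)}(48) − f^{(1)}(11)] = 1/12 × (-5.65140e-07 − (-0.000204904)) = 1.70282e-05.
After k=1: 0.00431242.
k=2: B_{4}/(4)! × [f^{(3)}(48) − f^{(3)}(11)] = −1/720 × (-4.90573e-09 − (-3.38684e-05)) = -4.70327e-08.
After k=2: 0.00431238.
k=3: B_{6}/(6)! × [f^{(5)}(48) − f^{(5)}(11)] = 1/30240 × (-8.94274e-11 − (-1.17560e-05)) = 3.88753e-10.

S_3 ≈ 0.00431238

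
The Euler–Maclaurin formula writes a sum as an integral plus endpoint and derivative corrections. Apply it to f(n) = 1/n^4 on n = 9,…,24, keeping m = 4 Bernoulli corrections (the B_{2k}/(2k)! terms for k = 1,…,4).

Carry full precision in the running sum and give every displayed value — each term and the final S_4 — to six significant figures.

S_4 ≈ 0.000516419

∫_9^24 1/x^4 dx evaluates to 0.000433135.
Endpoint term: (f(9) + f(24))/2 = (0.000152416 + 3.01408e-06)/2 = 7.77149e-05.
Running total after boundary: 0.000510850.
Correction k=1: B_{2}/2! · (f^{(1)}(24) − f^{(1)}(9)) = 1/12 · (-5.02347e-07 − (-6.77404e-05)) = 5.60317e-06.
Running total after k=1: 0.000516453.
Correction k=2: B_{4}/4! · (f^{(3)}(24) − f^{(3)}(9)) = −1/720 · (-2.61639e-08 − (-2.50890e-05)) = -3.48095e-08.
Running total after k=2: 0.000516418.
Correction k=3: B_{6}/6! · (f^{(5)}(24) − f^{(5)}(9)) = 1/30240 · (-2.54371e-09 − (-1.73455e-05)) = 5.73510e-10.
Running total after k=3: 0.000516419.
Correction k=4: B_{8}/8! · (f^{(7)}(24) − f^{(7)}(9)) = −1/1209600 · (-3.97455e-10 − (-1.92728e-05)) = -1.59328e-11.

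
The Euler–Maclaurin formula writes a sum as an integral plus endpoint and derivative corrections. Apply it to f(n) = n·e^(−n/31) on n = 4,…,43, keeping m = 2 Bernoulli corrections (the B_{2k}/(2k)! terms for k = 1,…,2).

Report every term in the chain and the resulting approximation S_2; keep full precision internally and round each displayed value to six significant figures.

S_2 ≈ 387.673

The integral term ∫_4^43 x·e^(−x/31) dx = 380.616.
Boundary: ½(f(4) + f(43)) = ½(3.51578 + 10.7414) = 7.12858.
So far: 387.745.
k=1: B_{2}/(2)! × [f^{(1)}(43) − f^{(1)}(4)] = 1/12 × (-0.0966966 − 0.765533) = -0.0718525.
After k=1: 387.673.
k=2: B_{4}/(4)! × [f^{(3)}(43) − f^{(3)}(4)] = −1/720 × (0.000419253 − 0.00262583) = 3.06469e-06.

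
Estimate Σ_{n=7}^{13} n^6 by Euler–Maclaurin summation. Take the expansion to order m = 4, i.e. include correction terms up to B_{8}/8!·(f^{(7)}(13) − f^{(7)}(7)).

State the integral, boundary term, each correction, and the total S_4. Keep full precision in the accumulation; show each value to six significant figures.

Integral: ∫_7^13 x^6 dx = 8.84642e+06.
Endpoint term: (f(7) + f(13))/2 = (117649 + 4.82681e+06)/2 = 2.47223e+06.
Running total after boundary: 1.13187e+07.
Order-1 term: 1/12 · (2.22776e+06 − 100842) = 177243.
Running total after k=1: 1.14959e+07.
Order-2 term: −1/720 · (263640 − 41160.0) = -309.000.
Running total after k=2: 1.14956e+07.
Order-3 term: 1/30240 · (9360.00 − 5040.00) = 0.142857.
Running total after k=3: 1.14956e+07.
Order-4 term: −1/1209600 · (0.00000 − 0.00000) = 0.00000.

S_4 ≈ 1.14956e+07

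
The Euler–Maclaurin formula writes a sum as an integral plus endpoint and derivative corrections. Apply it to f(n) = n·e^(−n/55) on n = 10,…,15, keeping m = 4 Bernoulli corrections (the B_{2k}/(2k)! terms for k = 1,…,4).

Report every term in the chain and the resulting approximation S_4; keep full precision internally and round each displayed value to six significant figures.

Integral: ∫_10^15 x·e^(−x/55) dx = 49.6602.
Endpoint term: (f(10) + f(15))/2 = (8.33753 + 11.4195)/2 = 9.87852.
Integral + boundary = 59.5387.
Order-1 term: 1/12 · (0.553673 − 0.682161) = -0.0107074.
Running total after k=1: 59.5280.
Order-2 term: −1/720 · (0.000686371 − 0.000776750) = 1.25525e-07.
Running total after k=2: 59.5280.
Order-3 term: 1/30240 · (3.93293e-07 − 4.39005e-07) = -1.51166e-12.
Running total after k=3: 59.5280.
Order-4 term: −1/1209600 · (1.85020e-10 − 2.05367e-10) = 1.68208e-17.

S_4 ≈ 59.5280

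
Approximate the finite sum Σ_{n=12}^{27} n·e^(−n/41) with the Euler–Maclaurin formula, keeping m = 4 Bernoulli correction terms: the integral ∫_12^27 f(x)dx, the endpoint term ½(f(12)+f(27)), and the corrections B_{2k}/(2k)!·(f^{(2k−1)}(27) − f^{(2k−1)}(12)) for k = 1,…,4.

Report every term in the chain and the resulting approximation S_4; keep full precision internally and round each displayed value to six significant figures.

S_4 ≈ 189.964

∫_12^27 x·e^(−x/41) dx evaluates to 178.528.
½[f(12) + f(27)] = ½[8.95510 + 13.9754] = 11.4653.
Running total after boundary: 189.994.
Order-1 term: 1/12 · (0.176744 − 0.527842) = -0.0292581.
Running total after k=1: 189.964.
Order-2 term: −1/720 · (0.000720976 − 0.00120188) = 6.67921e-07.
Running total after k=2: 189.964.
Order-3 term: 1/30240 · (7.95247e-07 − 1.24316e-06) = -1.48120e-11.
Running total after k=3: 189.964.
Order-4 term: −1/1209600 · (6.91015e-10 − 1.05374e-09) = 2.99875e-16.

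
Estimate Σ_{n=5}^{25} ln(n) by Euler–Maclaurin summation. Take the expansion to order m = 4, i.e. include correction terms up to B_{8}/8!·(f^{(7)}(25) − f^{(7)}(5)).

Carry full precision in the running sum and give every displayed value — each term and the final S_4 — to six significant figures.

S_4 ≈ 54.8256

Integral: ∫_5^25 ln(x) dx = 52.4247.
Boundary: ½(f(5) + f(25)) = ½(1.60944 + 3.21888) = 2.41416.
So far: 54.8389.
Order-1 term: 1/12 · (0.0400000 − 0.200000) = -0.0133333.
Partial sum through k=1: 54.8255.
Order-2 term: −1/720 · (0.000128000 − 0.0160000) = 2.20444e-05.
Partial sum through k=2: 54.8256.
Order-3 term: 1/30240 · (2.45760e-06 − 0.00768000) = -2.53887e-07.
Partial sum through k=3: 54.8256.
Order-4 term: −1/1209600 · (1.17965e-07 − 0.00921600) = 7.61895e-09.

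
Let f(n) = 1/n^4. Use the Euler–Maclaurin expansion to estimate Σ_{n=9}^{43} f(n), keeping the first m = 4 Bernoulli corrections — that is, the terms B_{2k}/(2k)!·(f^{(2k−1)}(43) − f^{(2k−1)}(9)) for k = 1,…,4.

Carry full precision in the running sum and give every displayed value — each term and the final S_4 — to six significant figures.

Integral: ∫_9^43 1/x^4 dx = 0.000453055.
Endpoint term: (f(9) + f(43))/2 = (0.000152416 + 2.92500e-07)/2 = 7.63541e-05.
So far: 0.000529409.
Correction k=1: B_{2}/2! · (f^{(1)}(43) − f^{(1)}(9)) = 1/12 · (-2.72093e-08 − (-6.77404e-05)) = 5.64276e-06.
Partial sum through k=1: 0.000535052.
Correction k=2: B_{4}/4! · (f^{(3)}(43) − f^{(3)}(9)) = −1/720 · (-4.41471e-10 − (-2.50890e-05)) = -3.48452e-08.
Partial sum through k=2: 0.000535017.
Correction k=3: B_{6}/6! · (f^{(5)}(43) − f^{(5)}(9)) = 1/30240 · (-1.33707e-11 − (-1.73455e-05)) = 5.73594e-10.
Partial sum through k=3: 0.000535018.
Correction k=4: B_{8}/8! · (f^{(7)}(43) − f^{(7)}(9)) = −1/1209600 · (-6.50817e-13 − (-1.92728e-05)) = -1.59332e-11.

S_4 ≈ 0.000535017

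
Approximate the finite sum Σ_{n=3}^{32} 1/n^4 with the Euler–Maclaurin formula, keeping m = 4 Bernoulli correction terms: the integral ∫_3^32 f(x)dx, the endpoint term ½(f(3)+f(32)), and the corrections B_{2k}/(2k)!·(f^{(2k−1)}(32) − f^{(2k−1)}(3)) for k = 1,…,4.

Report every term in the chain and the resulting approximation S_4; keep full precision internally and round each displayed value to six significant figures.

The integral term ∫_3^32 1/x^4 dx = 0.0123355.
Boundary: ½(f(3) + f(32)) = ½(0.0123457 + 9.53674e-07) = 0.00617332.
Running total after boundary: 0.0185088.
k=1: B_{2}/(2)! × [f^{(1)}(32) − f^{(1)}(3)] = 1/12 × (-1.19209e-07 − (-0.0164609)) = 0.00137173.
Running total after k=1: 0.0198806.
k=2: B_{4}/(4)! × [f^{(3)}(32) − f^{(3)}(3)] = −1/720 × (-3.49246e-09 − (-0.0548697)) = -7.62079e-05.
Running total after k=2: 0.0198043.
k=3: B_{6}/(6)! × [f^{(5)}(32) − f^{(5)}(3)] = 1/30240 × (-1.90994e-10 − (-0.341411)) = 1.12901e-05.
Running total after k=3: 0.0198156.
k=4: B_{8}/(8)! × [f^{(7)}(32) − f^{(7)}(3)] = −1/1209600 × (-1.67866e-11 − (-3.41411)) = -2.82251e-06.

S_4 ≈ 0.0198128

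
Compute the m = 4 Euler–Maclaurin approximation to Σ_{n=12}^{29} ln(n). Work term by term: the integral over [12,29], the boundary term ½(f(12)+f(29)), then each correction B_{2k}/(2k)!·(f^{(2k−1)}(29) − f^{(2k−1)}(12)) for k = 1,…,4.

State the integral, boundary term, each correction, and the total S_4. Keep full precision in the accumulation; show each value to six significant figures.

∫_12^29 ln(x) dx evaluates to 50.8327.
Boundary: ½(f(12) + f(29)) = ½(2.48491 + 3.36730) = 2.92610.
So far: 53.7588.
k=1: B_{2}/(2)! × [f^{(1)}(29) − f^{(1)}(12)] = 1/12 × (0.0344828 − 0.0833333) = -0.00407088.
Running total after k=1: 53.7547.
k=2: B_{4}/(4)! × [f^{(3)}(29) − f^{(3)}(12)] = −1/720 × (8.20042e-05 − 0.00115741) = 1.49362e-06.
Running total after k=2: 53.7547.
k=3: B_{6}/(6)! × [f^{(5)}(29) − f^{(5)}(12)] = 1/30240 × (1.17010e-06 − 9.64506e-05) = -3.15081e-09.
Running total after k=3: 53.7547.
k=4: B_{8}/(8)! × [f^{(7)}(29) − f^{(7)}(12)] = −1/1209600 × (4.17394e-08 − 2.00939e-05) = 1.65775e-11.

S_4 ≈ 53.7547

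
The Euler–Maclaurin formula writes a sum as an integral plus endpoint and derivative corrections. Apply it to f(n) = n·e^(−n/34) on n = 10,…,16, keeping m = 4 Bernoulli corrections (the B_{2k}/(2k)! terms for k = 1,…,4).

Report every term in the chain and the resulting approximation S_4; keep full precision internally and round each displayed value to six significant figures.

S_4 ≈ 61.6302

Integral: ∫_10^16 x·e^(−x/34) dx = 52.9234.
Boundary: ½(f(10) + f(16)) = ½(7.45189 + 9.99416) = 8.72302.
So far: 61.6465.
k=1: B_{2}/(2)! × [f^{(1)}(16) − f^{(1)}(10)] = 1/12 × (0.330689 − 0.526016) = -0.0162772.
Partial sum through k=1: 61.6302.
k=2: B_{4}/(4)! × [f^{(3)}(16) − f^{(3)}(10)] = −1/720 × (0.00136675 − 0.00174428) = 5.24359e-07.
Partial sum through k=2: 61.6302.
k=3: B_{6}/(6)! × [f^{(5)}(16) − f^{(5)}(10)] = 1/30240 × (2.11715e-06 − 2.62417e-06) = -1.67664e-11.
Partial sum through k=3: 61.6302.
k=4: B_{8}/(8)! × [f^{(7)}(16) − f^{(7)}(10)] = −1/1209600 × (2.64014e-09 − 3.23481e-09) = 4.91627e-16.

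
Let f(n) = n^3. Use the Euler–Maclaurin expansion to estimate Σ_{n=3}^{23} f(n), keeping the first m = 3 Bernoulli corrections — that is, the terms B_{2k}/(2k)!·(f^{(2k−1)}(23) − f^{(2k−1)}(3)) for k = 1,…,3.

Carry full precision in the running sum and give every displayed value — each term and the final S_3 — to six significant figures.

The integral term ∫_3^23 x^3 dx = 69940.0.
½[f(3) + f(23)] = ½[27.0000 + 12167.0] = 6097.00.
Running total after boundary: 76037.0.
k=1: B_{2}/(2)! × [f^{(1)}(23) − f^{(1)}(3)] = 1/12 × (1587.00 − 27.0000) = 130.000.
After k=1: 76167.0.
k=2: B_{4}/(4)! × [f^{(3)}(23) − f^{(3)}(3)] = −1/720 × (6.00000 − 6.00000) = 0.00000.
After k=2: 76167.0.
k=3: B_{6}/(6)! × [f^{(5)}(23) − f^{(5)}(3)] = 1/30240 × (0.00000 − 0.00000) = 0.00000.

S_3 ≈ 76167.0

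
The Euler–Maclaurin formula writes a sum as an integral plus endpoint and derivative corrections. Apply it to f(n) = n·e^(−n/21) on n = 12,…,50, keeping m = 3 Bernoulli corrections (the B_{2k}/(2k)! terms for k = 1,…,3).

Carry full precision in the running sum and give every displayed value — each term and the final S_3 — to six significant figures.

S_3 ≈ 259.157

Integral: ∫_12^50 x·e^(−x/21) dx = 253.488.
Endpoint term: (f(12) + f(50))/2 = (6.77662 + 4.62312)/2 = 5.69987.
Running total after boundary: 259.188.
k=1: B_{2}/(2)! × [f^{(1)}(50) − f^{(1)}(12)] = 1/12 × (-0.127686 − 0.242022) = -0.0308090.
Partial sum through k=1: 259.157.
k=2: B_{4}/(4)! × [f^{(3)}(50) − f^{(3)}(12)] = −1/720 × (0.000129793 − 0.00310988) = 4.13901e-06.
Partial sum through k=2: 259.157.
k=3: B_{6}/(6)! × [f^{(5)}(50) − f^{(5)}(12)] = 1/30240 × (1.24518e-06 − 1.28593e-05) = -3.84066e-10.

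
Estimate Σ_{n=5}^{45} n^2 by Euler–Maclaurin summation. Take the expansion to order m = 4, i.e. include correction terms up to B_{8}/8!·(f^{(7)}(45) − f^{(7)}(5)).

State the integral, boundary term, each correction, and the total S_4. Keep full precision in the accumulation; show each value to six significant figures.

S_4 ≈ 31365.0

∫_5^45 x^2 dx evaluates to 30333.3.
½[f(5) + f(45)] = ½[25.0000 + 2025.00] = 1025.00.
So far: 31358.3.
k=1: B_{2}/(2)! × [f^{(1)}(45) − f^{(1)}(5)] = 1/12 × (90.0000 − 10.0000) = 6.66667.
After k=1: 31365.0.
k=2: B_{4}/(4)! × [f^{(3)}(45) − f^{(3)}(5)] = −1/720 × (0.00000 − 0.00000) = 0.00000.
After k=2: 31365.0.
k=3: B_{6}/(6)! × [f^{(5)}(45) − f^{(5)}(5)] = 1/30240 × (0.00000 − 0.00000) = 0.00000.
After k=3: 31365.0.
k=4: B_{8}/(8)! × [f^{(7)}(45) − f^{(7)}(5)] = −1/1209600 × (0.00000 − 0.00000) = 0.00000.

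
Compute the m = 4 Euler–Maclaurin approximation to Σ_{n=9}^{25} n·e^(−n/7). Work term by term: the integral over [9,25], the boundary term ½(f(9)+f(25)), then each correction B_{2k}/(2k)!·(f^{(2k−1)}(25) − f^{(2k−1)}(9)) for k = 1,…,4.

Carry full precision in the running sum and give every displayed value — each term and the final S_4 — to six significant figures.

S_4 ≈ 26.2609

The integral term ∫_9^25 x·e^(−x/7) dx = 24.6648.
Endpoint term: (f(9) + f(25))/2 = (2.48808 + 0.702891)/2 = 1.59548.
Integral + boundary = 26.2603.
k=1: B_{2}/(2)! × [f^{(1)}(25) − f^{(1)}(9)] = 1/12 × (-0.0722974 − (-0.0789866)) = 0.000557431.
After k=1: 26.2609.
k=2: B_{4}/(4)! × [f^{(3)}(25) − f^{(3)}(9)] = −1/720 × (-0.000327879 − 0.00967183) = 1.38885e-05.
After k=2: 26.2609.
k=3: B_{6}/(6)! × [f^{(5)}(25) − f^{(5)}(9)] = 1/30240 × (1.67285e-05 − 0.000427666) = -1.35892e-08.
After k=3: 26.2609.
k=4: B_{8}/(8)! × [f^{(7)}(25) − f^{(7)}(9)] = −1/1209600 × (8.19357e-07 − 1.34275e-05) = 1.04234e-11.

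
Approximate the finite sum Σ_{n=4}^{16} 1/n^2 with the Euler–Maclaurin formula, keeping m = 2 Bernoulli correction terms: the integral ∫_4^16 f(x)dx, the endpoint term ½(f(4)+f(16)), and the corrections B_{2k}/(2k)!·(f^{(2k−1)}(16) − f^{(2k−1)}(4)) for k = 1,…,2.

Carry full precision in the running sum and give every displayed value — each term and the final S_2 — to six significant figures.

∫_4^16 1/x^2 dx evaluates to 0.187500.
Endpoint term: (f(4) + f(16))/2 = (0.0625000 + 0.00390625)/2 = 0.0332031.
So far: 0.220703.
Order-1 term: 1/12 · (-0.000488281 − (-0.0312500)) = 0.00256348.
Partial sum through k=1: 0.223267.
Order-2 term: −1/720 · (-2.28882e-05 − (-0.0234375)) = -3.25203e-05.

S_2 ≈ 0.223234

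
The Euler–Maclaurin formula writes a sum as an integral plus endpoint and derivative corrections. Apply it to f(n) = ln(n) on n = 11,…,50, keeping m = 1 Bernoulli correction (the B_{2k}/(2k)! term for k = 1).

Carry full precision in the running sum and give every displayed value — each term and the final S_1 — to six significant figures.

Integral: ∫_11^50 ln(x) dx = 130.224.
Endpoint term: (f(11) + f(50))/2 = (2.39790 + 3.91202)/2 = 3.15496.
Integral + boundary = 133.379.
k=1: B_{2}/(2)! × [f^{(1)}(50) − f^{(1)}(11)] = 1/12 × (0.0200000 − 0.0909091) = -0.00590909.

S_1 ≈ 133.373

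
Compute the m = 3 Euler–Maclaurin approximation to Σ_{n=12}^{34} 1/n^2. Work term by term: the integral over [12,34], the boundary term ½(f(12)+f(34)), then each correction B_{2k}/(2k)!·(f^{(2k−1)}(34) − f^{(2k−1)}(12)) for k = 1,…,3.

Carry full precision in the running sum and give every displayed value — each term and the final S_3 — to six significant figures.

S_3 ≈ 0.0579184

∫_12^34 1/x^2 dx evaluates to 0.0539216.
½[f(12) + f(34)] = ½[0.00694444 + 0.000865052] = 0.00390475.
Integral + boundary = 0.0578263.
Correction k=1: B_{2}/2! · (f^{(1)}(34) − f^{(1)}(12)) = 1/12 · (-5.08854e-05 − (-0.00115741)) = 9.22102e-05.
Partial sum through k=1: 0.0579185.
Correction k=2: B_{4}/4! · (f^{(3)}(34) − f^{(3)}(12)) = −1/720 · (-5.28222e-07 − (-9.64506e-05)) = -1.33226e-07.
Partial sum through k=2: 0.0579184.
Correction k=3: B_{6}/6! · (f^{(5)}(34) − f^{(5)}(12)) = 1/30240 · (-1.37082e-08 − (-2.00939e-05)) = 6.64027e-10.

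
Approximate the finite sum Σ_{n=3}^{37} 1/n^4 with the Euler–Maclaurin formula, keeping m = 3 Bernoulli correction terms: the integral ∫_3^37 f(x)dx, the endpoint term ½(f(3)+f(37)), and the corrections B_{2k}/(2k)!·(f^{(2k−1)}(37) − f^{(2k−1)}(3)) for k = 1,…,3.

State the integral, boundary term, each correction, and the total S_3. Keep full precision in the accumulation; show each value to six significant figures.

S_3 ≈ 0.0198190

The integral term ∫_3^37 1/x^4 dx = 0.0123391.
½[f(3) + f(37)] = ½[0.0123457 + 5.33572e-07] = 0.00617311.
Integral + boundary = 0.0185122.
Order-1 term: 1/12 · (-5.76835e-08 − (-0.0164609)) = 0.00137174.
After k=1: 0.0198839.
Order-2 term: −1/720 · (-1.26406e-09 − (-0.0548697)) = -7.62079e-05.
After k=2: 0.0198077.
Order-3 term: 1/30240 · (-5.17075e-11 − (-0.341411)) = 1.12901e-05.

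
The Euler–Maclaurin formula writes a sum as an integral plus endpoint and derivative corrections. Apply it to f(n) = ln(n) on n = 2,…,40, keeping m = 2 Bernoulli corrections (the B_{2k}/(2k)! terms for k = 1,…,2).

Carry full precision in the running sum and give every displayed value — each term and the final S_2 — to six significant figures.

∫_2^40 ln(x) dx evaluates to 108.169.
Boundary: ½(f(2) + f(40)) = ½(0.693147 + 3.68888) = 2.19101.
Running total after boundary: 110.360.
Correction k=1: B_{2}/2! · (f^{(1)}(40) − f^{(1)}(2)) = 1/12 · (0.0250000 − 0.500000) = -0.0395833.
Running total after k=1: 110.320.
Correction k=2: B_{4}/4! · (f^{(3)}(40) − f^{(3)}(2)) = −1/720 · (3.12500e-05 − 0.250000) = 0.000347179.

S_2 ≈ 110.321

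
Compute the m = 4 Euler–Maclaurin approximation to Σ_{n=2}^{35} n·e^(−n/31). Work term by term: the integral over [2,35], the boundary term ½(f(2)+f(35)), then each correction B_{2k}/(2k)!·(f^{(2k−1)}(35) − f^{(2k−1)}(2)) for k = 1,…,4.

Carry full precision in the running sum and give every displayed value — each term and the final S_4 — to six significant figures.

S_4 ≈ 304.038

Integral: ∫_2^35 x·e^(−x/31) dx = 297.518.
Endpoint term: (f(2) + f(35))/2 = (1.87504 + 11.3171)/2 = 6.59608.
Running total after boundary: 304.114.
Correction k=1: B_{2}/2! · (f^{(1)}(35) − f^{(1)}(2)) = 1/12 · (-0.0417221 − 0.877036) = -0.0765632.
After k=1: 304.038.
Correction k=2: B_{4}/4! · (f^{(3)}(35) − f^{(3)}(2)) = −1/720 · (0.000629521 − 0.00286376) = 3.10312e-06.
After k=2: 304.038.
Correction k=3: B_{6}/6! · (f^{(5)}(35) − f^{(5)}(2)) = 1/30240 · (1.35532e-06 − 5.01030e-06) = -1.20866e-10.
After k=3: 304.038.
Correction k=4: B_{8}/8! · (f^{(7)}(35) − f^{(7)}(2)) = −1/1209600 · (2.13898e-09 − 7.32635e-09) = 4.28850e-15.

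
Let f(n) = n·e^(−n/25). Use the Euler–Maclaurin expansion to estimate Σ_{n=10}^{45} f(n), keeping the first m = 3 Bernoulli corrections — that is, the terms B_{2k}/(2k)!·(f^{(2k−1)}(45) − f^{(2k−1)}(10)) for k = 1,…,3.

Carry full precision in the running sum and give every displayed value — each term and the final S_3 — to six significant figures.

The integral term ∫_10^45 x·e^(−x/25) dx = 297.257.
Boundary: ½(f(10) + f(45)) = ½(6.70320 + 7.43845) = 7.07083.
Running total after boundary: 304.328.
Correction k=1: B_{2}/2! · (f^{(1)}(45) − f^{(1)}(10)) = 1/12 · (-0.132239 − 0.402192) = -0.0445359.
Partial sum through k=1: 304.283.
Correction k=2: B_{4}/4! · (f^{(3)}(45) − f^{(3)}(10)) = −1/720 · (0.000317374 − 0.00278853) = 3.43216e-06.
Partial sum through k=2: 304.283.
Correction k=3: B_{6}/6! · (f^{(5)}(45) − f^{(5)}(10)) = 1/30240 · (1.35413e-06 − 7.89369e-06) = -2.16255e-10.

S_3 ≈ 304.283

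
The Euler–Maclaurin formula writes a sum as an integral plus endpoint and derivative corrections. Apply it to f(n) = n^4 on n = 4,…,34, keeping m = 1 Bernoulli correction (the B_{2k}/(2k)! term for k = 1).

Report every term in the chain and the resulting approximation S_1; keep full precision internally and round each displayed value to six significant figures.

The integral term ∫_4^34 x^4 dx = 9.08688e+06.
Endpoint term: (f(4) + f(34))/2 = (256.000 + 1.33634e+06)/2 = 668296.
Running total after boundary: 9.75518e+06.
Correction k=1: B_{2}/2! · (f^{(1)}(34) − f^{(1)}(4)) = 1/12 · (157216 − 256.000) = 13080.0.

S_1 ≈ 9.76826e+06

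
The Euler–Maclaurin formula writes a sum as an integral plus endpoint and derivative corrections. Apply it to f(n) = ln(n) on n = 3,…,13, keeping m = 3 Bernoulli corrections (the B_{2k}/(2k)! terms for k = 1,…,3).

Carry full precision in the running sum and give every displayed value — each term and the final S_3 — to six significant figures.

Integral: ∫_3^13 ln(x) dx = 20.0485.
Boundary: ½(f(3) + f(13)) = ½(1.09861 + 2.56495) = 1.83178.
Integral + boundary = 21.8803.
Correction k=1: B_{2}/2! · (f^{(1)}(13) − f^{(1)}(3)) = 1/12 · (0.0769231 − 0.333333) = -0.0213675.
Running total after k=1: 21.8589.
Correction k=2: B_{4}/4! · (f^{(3)}(13) − f^{(3)}(3)) = −1/720 · (0.000910332 − 0.0740741) = 0.000101616.
Running total after k=2: 21.8590.
Correction k=3: B_{6}/6! · (f^{(5)}(13) − f^{(5)}(3)) = 1/30240 · (6.46390e-05 − 0.0987654) = -3.26392e-06.

S_3 ≈ 21.8590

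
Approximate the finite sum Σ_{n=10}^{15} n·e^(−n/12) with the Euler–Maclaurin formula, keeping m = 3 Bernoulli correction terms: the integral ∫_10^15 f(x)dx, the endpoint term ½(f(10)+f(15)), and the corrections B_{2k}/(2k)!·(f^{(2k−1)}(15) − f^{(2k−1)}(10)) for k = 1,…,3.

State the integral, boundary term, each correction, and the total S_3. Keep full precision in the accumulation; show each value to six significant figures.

Integral: ∫_10^15 x·e^(−x/12) dx = 21.9064.
Endpoint term: (f(10) + f(15))/2 = (4.34598 + 4.29757)/2 = 4.32178.
Running total after boundary: 26.2281.
Correction k=1: B_{2}/2! · (f^{(1)}(15) − f^{(1)}(10)) = 1/12 · (-0.0716262 − 0.0724330) = -0.0120049.
Partial sum through k=1: 26.2161.
Correction k=2: B_{4}/4! · (f^{(3)}(15) − f^{(3)}(10)) = −1/720 · (0.00348183 − 0.00653909) = 4.24620e-06.
Partial sum through k=2: 26.2161.
Correction k=3: B_{6}/6! · (f^{(5)}(15) − f^{(5)}(10)) = 1/30240 · (5.18129e-05 − 8.73276e-05) = -1.17443e-09.

S_3 ≈ 26.2161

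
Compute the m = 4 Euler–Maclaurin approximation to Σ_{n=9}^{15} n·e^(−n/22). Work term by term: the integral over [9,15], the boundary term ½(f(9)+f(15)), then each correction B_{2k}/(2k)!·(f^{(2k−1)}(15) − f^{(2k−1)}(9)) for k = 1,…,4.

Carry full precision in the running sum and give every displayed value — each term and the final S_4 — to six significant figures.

S_4 ≈ 48.1466

∫_9^15 x·e^(−x/22) dx evaluates to 41.3840.
½[f(9) + f(15)] = ½[5.97828 + 7.58545] = 6.78187.
Integral + boundary = 48.1659.
Correction k=1: B_{2}/2! · (f^{(1)}(15) − f^{(1)}(9)) = 1/12 · (0.160903 − 0.392514) = -0.0193008.
Running total after k=1: 48.1466.
Correction k=2: B_{4}/4! · (f^{(3)}(15) − f^{(3)}(9)) = −1/720 · (0.00242210 − 0.00355583) = 1.57462e-06.
Running total after k=2: 48.1466.
Correction k=3: B_{6}/6! · (f^{(5)}(15) − f^{(5)}(9)) = 1/30240 · (9.32181e-06 − 1.30179e-05) = -1.22226e-10.
Running total after k=3: 48.1466.
Correction k=4: B_{8}/8! · (f^{(7)}(15) − f^{(7)}(9)) = −1/1209600 · (2.81803e-08 − 3.86139e-08) = 8.62561e-15.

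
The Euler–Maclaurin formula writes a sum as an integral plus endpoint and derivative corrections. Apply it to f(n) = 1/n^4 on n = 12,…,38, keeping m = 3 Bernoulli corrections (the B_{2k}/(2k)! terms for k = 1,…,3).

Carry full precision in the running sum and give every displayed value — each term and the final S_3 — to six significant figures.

S_3 ≈ 0.000212510

Integral: ∫_12^38 1/x^4 dx = 0.000186826.
Endpoint term: (f(12) + f(38))/2 = (4.82253e-05 + 4.79585e-07)/2 = 2.43524e-05.
Integral + boundary = 0.000211179.
Order-1 term: 1/12 · (-5.04826e-08 − (-1.60751e-05)) = 1.33539e-06.
Partial sum through k=1: 0.000212514.
Order-2 term: −1/720 · (-1.04881e-09 − (-3.34898e-06)) = -4.64990e-09.
Partial sum through k=2: 0.000212510.
Order-3 term: 1/30240 · (-4.06740e-11 − (-1.30238e-06)) = 4.30668e-11.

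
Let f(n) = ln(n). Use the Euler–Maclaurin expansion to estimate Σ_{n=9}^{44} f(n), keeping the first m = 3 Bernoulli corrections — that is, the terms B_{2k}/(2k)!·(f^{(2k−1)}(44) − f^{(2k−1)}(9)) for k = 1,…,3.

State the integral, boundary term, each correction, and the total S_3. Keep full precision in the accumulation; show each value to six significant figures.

∫_9^44 ln(x) dx evaluates to 111.729.
Endpoint term: (f(9) + f(44))/2 = (2.19722 + 3.78419)/2 = 2.99071.
Running total after boundary: 114.720.
Order-1 term: 1/12 · (0.0227273 − 0.111111) = -0.00736532.
After k=1: 114.713.
Order-2 term: −1/720 · (2.34786e-05 − 0.00274348) = 3.77779e-06.
After k=2: 114.713.
Order-3 term: 1/30240 · (1.45528e-07 − 0.000406442) = -1.34357e-08.

S_3 ≈ 114.713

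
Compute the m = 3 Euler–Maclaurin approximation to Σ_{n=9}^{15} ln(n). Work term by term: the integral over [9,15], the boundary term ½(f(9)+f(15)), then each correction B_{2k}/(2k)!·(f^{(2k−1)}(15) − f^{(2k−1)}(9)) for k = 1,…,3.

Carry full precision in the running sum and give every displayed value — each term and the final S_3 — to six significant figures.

S_3 ≈ 17.2947

∫_9^15 ln(x) dx evaluates to 14.8457.
½[f(9) + f(15)] = ½[2.19722 + 2.70805] = 2.45264.
Integral + boundary = 17.2984.
Correction k=1: B_{2}/2! · (f^{(1)}(15) − f^{(1)}(9)) = 1/12 · (0.0666667 − 0.111111) = -0.00370370.
After k=1: 17.2947.
Correction k=2: B_{4}/4! · (f^{(3)}(15) − f^{(3)}(9)) = −1/720 · (0.000592593 − 0.00274348) = 2.98735e-06.
After k=2: 17.2947.
Correction k=3: B_{6}/6! · (f^{(5)}(15) − f^{(5)}(9)) = 1/30240 · (3.16049e-05 − 0.000406442) = -1.23954e-08.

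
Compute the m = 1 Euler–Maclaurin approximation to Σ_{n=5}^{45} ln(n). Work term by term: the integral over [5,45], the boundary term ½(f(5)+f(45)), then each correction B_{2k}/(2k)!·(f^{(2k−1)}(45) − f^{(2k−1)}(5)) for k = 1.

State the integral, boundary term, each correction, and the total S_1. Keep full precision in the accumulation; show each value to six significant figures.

S_1 ≈ 125.946

Integral: ∫_5^45 ln(x) dx = 123.253.
Boundary: ½(f(5) + f(45)) = ½(1.60944 + 3.80666) = 2.70805.
Integral + boundary = 125.961.
k=1: B_{2}/(2)! × [f^{(1)}(45) − f^{(1)}(5)] = 1/12 × (0.0222222 − 0.200000) = -0.0148148.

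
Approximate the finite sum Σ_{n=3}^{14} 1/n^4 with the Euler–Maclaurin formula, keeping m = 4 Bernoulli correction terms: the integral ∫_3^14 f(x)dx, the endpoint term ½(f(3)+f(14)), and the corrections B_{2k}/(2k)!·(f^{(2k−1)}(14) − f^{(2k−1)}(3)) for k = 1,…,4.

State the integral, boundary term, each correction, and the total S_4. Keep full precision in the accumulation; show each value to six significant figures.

S_4 ≈ 0.0197134

Integral: ∫_3^14 1/x^4 dx = 0.0122242.
Boundary: ½(f(3) + f(14)) = ½(0.0123457 + 2.60308e-05) = 0.00618585.
Integral + boundary = 0.0184101.
Correction k=1: B_{2}/2! · (f^{(1)}(14) − f^{(1)}(3)) = 1/12 · (-7.43738e-06 − (-0.0164609)) = 0.00137112.
After k=1: 0.0197812.
Correction k=2: B_{4}/4! · (f^{(3)}(14) − f^{(3)}(3)) = −1/720 · (-1.13837e-06 − (-0.0548697)) = -7.62063e-05.
After k=2: 0.0197050.
Correction k=3: B_{6}/6! · (f^{(5)}(14) − f^{(5)}(3)) = 1/30240 · (-3.25250e-07 − (-0.341411)) = 1.12900e-05.
After k=3: 0.0197163.
Correction k=4: B_{8}/8! · (f^{(7)}(14) − f^{(7)}(3)) = −1/1209600 · (-1.49349e-07 − (-3.41411)) = -2.82251e-06.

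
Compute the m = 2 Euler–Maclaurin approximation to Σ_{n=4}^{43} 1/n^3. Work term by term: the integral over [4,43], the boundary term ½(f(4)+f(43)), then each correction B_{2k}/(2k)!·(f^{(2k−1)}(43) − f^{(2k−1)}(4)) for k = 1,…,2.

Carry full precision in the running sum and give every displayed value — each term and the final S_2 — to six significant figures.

The integral term ∫_4^43 1/x^3 dx = 0.0309796.
Boundary: ½(f(4) + f(43)) = ½(0.0156250 + 1.25775e-05) = 0.00781879.
So far: 0.0387984.
Order-1 term: 1/12 · (-8.77501e-07 − (-0.0117188)) = 0.000976489.
Running total after k=1: 0.0397749.
Order-2 term: −1/720 · (-9.49162e-09 − (-0.0146484)) = -2.03450e-05.

S_2 ≈ 0.0397545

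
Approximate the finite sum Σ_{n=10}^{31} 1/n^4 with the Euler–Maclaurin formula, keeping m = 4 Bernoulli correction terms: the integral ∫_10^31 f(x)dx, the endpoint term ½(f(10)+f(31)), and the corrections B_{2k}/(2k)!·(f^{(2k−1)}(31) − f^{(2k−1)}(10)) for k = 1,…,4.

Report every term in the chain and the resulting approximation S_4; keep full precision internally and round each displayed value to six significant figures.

Integral: ∫_10^31 1/x^4 dx = 0.000322144.
Endpoint term: (f(10) + f(31))/2 = (0.000100000 + 1.08281e-06)/2 = 5.05414e-05.
Running total after boundary: 0.000372686.
Correction k=1: B_{2}/2! · (f^{(1)}(31) − f^{(1)}(10)) = 1/12 · (-1.39718e-07 − (-4.00000e-05)) = 3.32169e-06.
Partial sum through k=1: 0.000376007.
Correction k=2: B_{4}/4! · (f^{(3)}(31) − f^{(3)}(10)) = −1/720 · (-4.36164e-09 − (-1.20000e-05)) = -1.66606e-08.
Partial sum through k=2: 0.000375991.
Correction k=3: B_{6}/6! · (f^{(5)}(31) − f^{(5)}(10)) = 1/30240 · (-2.54164e-10 − (-6.72000e-06)) = 2.22214e-10.
Partial sum through k=3: 0.000375991.
Correction k=4: B_{8}/8! · (f^{(7)}(31) − f^{(7)}(10)) = −1/1209600 · (-2.38031e-11 − (-6.04800e-06)) = -4.99998e-12.

S_4 ≈ 0.000375991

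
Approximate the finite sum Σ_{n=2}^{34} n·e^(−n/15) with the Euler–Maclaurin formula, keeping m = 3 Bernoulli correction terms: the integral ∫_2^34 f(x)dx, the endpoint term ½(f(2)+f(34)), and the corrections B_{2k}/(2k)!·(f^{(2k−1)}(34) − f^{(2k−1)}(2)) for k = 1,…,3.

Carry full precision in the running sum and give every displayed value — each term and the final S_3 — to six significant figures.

S_3 ≈ 149.544

The integral term ∫_2^34 x·e^(−x/15) dx = 146.981.
Boundary: ½(f(2) + f(34)) = ½(1.75035 + 3.52434) = 2.63734.
So far: 149.619.
k=1: B_{2}/(2)! × [f^{(1)}(34) − f^{(1)}(2)] = 1/12 × (-0.131299 − 0.758484) = -0.0741485.
After k=1: 149.544.
k=2: B_{4}/(4)! × [f^{(3)}(34) − f^{(3)}(2)] = −1/720 × (0.000337845 − 0.0111504) = 1.50174e-05.
After k=2: 149.544.
k=3: B_{6}/(6)! × [f^{(5)}(34) − f^{(5)}(2)] = 1/30240 × (5.59663e-06 − 8.41319e-05) = -2.59707e-09.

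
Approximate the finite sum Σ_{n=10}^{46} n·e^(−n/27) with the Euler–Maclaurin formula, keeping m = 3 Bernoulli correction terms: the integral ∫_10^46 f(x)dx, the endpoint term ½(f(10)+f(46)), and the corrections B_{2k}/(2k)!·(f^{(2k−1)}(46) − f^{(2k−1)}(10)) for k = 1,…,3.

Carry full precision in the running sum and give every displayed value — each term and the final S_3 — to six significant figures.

Integral: ∫_10^46 x·e^(−x/27) dx = 331.050.
½[f(10) + f(46)] = ½[6.90479 + 8.37238] = 7.63858.
So far: 338.689.
Order-1 term: 1/12 · (-0.128080 − 0.434746) = -0.0469021.
Partial sum through k=1: 338.642.
Order-2 term: −1/720 · (0.000323644 − 0.00249068) = 3.00977e-06.
Partial sum through k=2: 338.642.
Order-3 term: 1/30240 · (1.12892e-06 − 6.01508e-06) = -1.61579e-10.

S_3 ≈ 338.642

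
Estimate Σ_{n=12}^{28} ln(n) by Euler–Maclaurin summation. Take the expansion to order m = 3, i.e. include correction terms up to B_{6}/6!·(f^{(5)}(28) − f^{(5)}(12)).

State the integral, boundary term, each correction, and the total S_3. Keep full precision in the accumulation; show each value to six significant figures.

The integral term ∫_12^28 ln(x) dx = 47.4828.
Endpoint term: (f(12) + f(28))/2 = (2.48491 + 3.33220)/2 = 2.90856.
Running total after boundary: 50.3914.
k=1: B_{2}/(2)! × [f^{(1)}(28) − f^{(1)}(12)] = 1/12 × (0.0357143 − 0.0833333) = -0.00396825.
After k=1: 50.3874.
k=2: B_{4}/(4)! × [f^{(3)}(28) − f^{(3)}(12)] = −1/720 × (9.11079e-05 − 0.00115741) = 1.48097e-06.
After k=2: 50.3874.
k=3: B_{6}/(6)! × [f^{(5)}(28) − f^{(5)}(12)] = 1/30240 × (1.39451e-06 − 9.64506e-05) = -3.14339e-09.

S_3 ≈ 50.3874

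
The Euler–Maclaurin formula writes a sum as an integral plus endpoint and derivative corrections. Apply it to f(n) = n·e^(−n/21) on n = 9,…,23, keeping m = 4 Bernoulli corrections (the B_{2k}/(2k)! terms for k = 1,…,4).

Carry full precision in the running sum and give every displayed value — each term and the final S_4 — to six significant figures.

∫_9^23 x·e^(−x/21) dx evaluates to 101.366.
Endpoint term: (f(9) + f(23))/2 = (5.86295 + 7.69258)/2 = 6.77777.
Integral + boundary = 108.143.
Correction k=1: B_{2}/2! · (f^{(1)}(23) − f^{(1)}(9)) = 1/12 · (-0.0318533 − 0.372251) = -0.0336754.
Partial sum through k=1: 108.110.
Correction k=2: B_{4}/4! · (f^{(3)}(23) − f^{(3)}(9)) = −1/720 · (0.00144460 − 0.00379848) = 3.26928e-06.
Partial sum through k=2: 108.110.
Correction k=3: B_{6}/6! · (f^{(5)}(23) − f^{(5)}(9)) = 1/30240 · (6.71524e-06 − 1.53126e-05) = -2.84304e-10.
Partial sum through k=3: 108.110.
Correction k=4: B_{8}/8! · (f^{(7)}(23) − f^{(7)}(9)) = −1/1209600 · (2.30267e-08 − 4.99135e-08) = 2.22279e-14.

S_4 ≈ 108.110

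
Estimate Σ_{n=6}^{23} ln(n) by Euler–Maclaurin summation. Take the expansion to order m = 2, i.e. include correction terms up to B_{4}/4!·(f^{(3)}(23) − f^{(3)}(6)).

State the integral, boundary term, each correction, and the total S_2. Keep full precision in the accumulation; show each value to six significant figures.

S_2 ≈ 46.8192

Integral: ∫_6^23 ln(x) dx = 44.3658.
Endpoint term: (f(6) + f(23))/2 = (1.79176 + 3.13549)/2 = 2.46363.
Running total after boundary: 46.8294.
Order-1 term: 1/12 · (0.0434783 − 0.166667) = -0.0102657.
Partial sum through k=1: 46.8192.
Order-2 term: −1/720 · (0.000164379 − 0.00925926) = 1.26318e-05.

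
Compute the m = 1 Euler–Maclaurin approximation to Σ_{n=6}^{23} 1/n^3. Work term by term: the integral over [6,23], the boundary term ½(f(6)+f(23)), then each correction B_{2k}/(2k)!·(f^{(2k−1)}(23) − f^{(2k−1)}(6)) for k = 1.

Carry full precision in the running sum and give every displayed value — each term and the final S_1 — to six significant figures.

The integral term ∫_6^23 1/x^3 dx = 0.0129437.
½[f(6) + f(23)] = ½[0.00462963 + 8.21895e-05] = 0.00235591.
Running total after boundary: 0.0152996.
Correction k=1: B_{2}/2! · (f^{(1)}(23) − f^{(1)}(6)) = 1/12 · (-1.07204e-05 − (-0.00231481)) = 0.000192008.

S_1 ≈ 0.0154916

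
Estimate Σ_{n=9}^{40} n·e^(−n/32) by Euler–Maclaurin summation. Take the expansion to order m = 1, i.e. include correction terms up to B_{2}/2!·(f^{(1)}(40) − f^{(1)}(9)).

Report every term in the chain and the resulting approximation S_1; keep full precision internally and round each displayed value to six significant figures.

∫_9^40 x·e^(−x/32) dx evaluates to 330.243.
Endpoint term: (f(9) + f(40))/2 = (6.79356 + 11.4602)/2 = 9.12687.
Integral + boundary = 339.369.
Correction k=1: B_{2}/2! · (f^{(1)}(40) − f^{(1)}(9)) = 1/12 · (-0.0716262 − 0.542541) = -0.0511806.

S_1 ≈ 339.318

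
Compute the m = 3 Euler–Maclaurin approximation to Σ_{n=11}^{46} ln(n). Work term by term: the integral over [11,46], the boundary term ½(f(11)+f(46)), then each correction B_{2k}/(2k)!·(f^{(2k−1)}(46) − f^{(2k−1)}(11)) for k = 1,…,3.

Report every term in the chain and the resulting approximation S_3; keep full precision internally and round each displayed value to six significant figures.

∫_11^46 ln(x) dx evaluates to 114.741.
Endpoint term: (f(11) + f(46))/2 = (2.39790 + 3.82864)/2 = 3.11327.
Integral + boundary = 117.854.
Order-1 term: 1/12 · (0.0217391 − 0.0909091) = -0.00576416.
Running total after k=1: 117.848.
Order-2 term: −1/720 · (2.05474e-05 − 0.00150263) = 2.05845e-06.
Running total after k=2: 117.848.
Order-3 term: 1/30240 · (1.16526e-07 − 0.000149021) = -4.92409e-09.

S_3 ≈ 117.848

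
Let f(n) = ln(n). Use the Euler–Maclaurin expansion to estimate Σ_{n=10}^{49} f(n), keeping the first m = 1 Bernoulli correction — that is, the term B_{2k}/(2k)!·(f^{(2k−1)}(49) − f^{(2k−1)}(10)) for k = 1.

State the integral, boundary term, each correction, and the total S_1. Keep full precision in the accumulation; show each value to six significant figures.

∫_10^49 ln(x) dx evaluates to 128.673.
Boundary: ½(f(10) + f(49)) = ½(2.30259 + 3.89182) = 3.09720.
Running total after boundary: 131.771.
Correction k=1: B_{2}/2! · (f^{(1)}(49) − f^{(1)}(10)) = 1/12 · (0.0204082 − 0.100000) = -0.00663265.

S_1 ≈ 131.764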